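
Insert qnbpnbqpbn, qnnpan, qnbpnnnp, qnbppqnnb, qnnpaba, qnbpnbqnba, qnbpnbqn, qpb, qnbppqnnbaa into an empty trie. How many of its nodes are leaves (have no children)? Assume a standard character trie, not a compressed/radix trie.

A leaf is a node with no children — equivalently, the end of a word that is not a proper prefix of any other stored word.
Those words: "qnbpnbqnba", "qnbpnbqpbn", "qnbpnnnp", "qnbppqnnbaa", "qnnpaba", "qnnpan", "qpb"
Leaf count: 7

7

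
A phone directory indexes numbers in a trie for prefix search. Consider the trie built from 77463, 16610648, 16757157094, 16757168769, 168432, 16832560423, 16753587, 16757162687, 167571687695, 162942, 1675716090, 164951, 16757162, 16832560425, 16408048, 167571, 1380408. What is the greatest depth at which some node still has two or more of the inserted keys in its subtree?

11

Equivalently: take the maximum, over all pairs, of their longest common prefix length.
e.g. "16757168769" and "167571687695" share the prefix "16757168769" of length 11; no pair shares a longer one.
Longest shared-prefix length: 11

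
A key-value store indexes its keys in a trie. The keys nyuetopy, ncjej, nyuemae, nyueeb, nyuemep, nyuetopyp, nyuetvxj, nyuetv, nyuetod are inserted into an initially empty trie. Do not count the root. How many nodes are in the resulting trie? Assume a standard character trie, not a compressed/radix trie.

24

Insert word by word; a character creates a node only if that edge doesn't already exist:
  "nyuetopy" → 8 new (n, y, u, e, t, o, p, y)
  "ncjej" → prefix "n" already present; 4 new (c, j, e, j)
  "nyuemae" → prefix "nyue" already present; 3 new (m, a, e)
  "nyueeb" → prefix "nyue" already present; 2 new (e, b)
  "nyuemep" → prefix "nyuem" already present; 2 new (e, p)
  "nyuetopyp" → prefix "nyuetopy" already present; 1 new (p)
  "nyuetvxj" → prefix "nyuet" already present; 3 new (v, x, j)
  "nyuetv" → prefix "nyuetv" already present; 0 new (none)
  "nyuetod" → prefix "nyueto" already present; 1 new (d)
Total nodes = 8 + 4 + 3 + 2 + 2 + 1 + 3 + 0 + 1 = 24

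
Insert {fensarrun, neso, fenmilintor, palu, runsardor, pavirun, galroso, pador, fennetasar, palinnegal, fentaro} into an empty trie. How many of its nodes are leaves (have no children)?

A leaf is a node with no children — equivalently, the end of a word that is not a proper prefix of any other stored word.
Those words: "fenmilintor", "fennetasar", "fensarrun", "fentaro", "galroso", "neso", "pador", "palinnegal", "palu", "pavirun", "runsardor"
Leaf count: 11

11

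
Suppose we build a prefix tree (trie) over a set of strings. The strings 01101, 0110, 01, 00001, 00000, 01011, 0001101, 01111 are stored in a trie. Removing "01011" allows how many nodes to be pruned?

Walk "01011" from the leaf back toward the root, removing each node that no remaining word uses.
The suffix "011" (3 nodes) is used only by "01011"; the node for "01" still has the child "1", so pruning stops there.
Nodes removed: 3

3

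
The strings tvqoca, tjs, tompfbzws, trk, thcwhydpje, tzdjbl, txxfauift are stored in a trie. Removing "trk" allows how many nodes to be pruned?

2

A node on "trk"'s path can go only if nothing else ends at it or branches off below it.
The suffix "rk" (2 nodes) is used only by "trk"; the node for "t" still has the child "v", so pruning stops there.
Nodes removed: 2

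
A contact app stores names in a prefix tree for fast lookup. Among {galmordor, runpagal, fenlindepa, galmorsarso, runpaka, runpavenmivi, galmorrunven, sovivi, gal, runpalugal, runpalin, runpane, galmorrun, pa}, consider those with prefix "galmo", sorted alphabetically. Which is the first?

Words with prefix "galmo", in lexicographic order: "galmordor", "galmorrun", "galmorrunven", "galmorsarso"
Position 1: galmordor

galmordor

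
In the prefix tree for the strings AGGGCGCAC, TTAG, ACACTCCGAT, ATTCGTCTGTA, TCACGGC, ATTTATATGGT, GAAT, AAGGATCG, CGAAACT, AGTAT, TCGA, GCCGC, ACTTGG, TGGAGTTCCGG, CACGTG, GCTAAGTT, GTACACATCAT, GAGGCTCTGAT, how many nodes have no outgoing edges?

18

Leaves are exactly the stored words that no other stored word extends.
Those words: "AAGGATCG", "ACACTCCGAT", "ACTTGG", "AGGGCGCAC", "AGTAT", "ATTCGTCTGTA", "ATTTATATGGT", "CACGTG", "CGAAACT", "GAAT", "GAGGCTCTGAT", "GCCGC", "GCTAAGTT", "GTACACATCAT", "TCACGGC", "TCGA", "TGGAGTTCCGG", "TTAG"
Leaf count: 18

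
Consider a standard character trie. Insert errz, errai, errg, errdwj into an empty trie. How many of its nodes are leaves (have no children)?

Leaves are exactly the stored words that no other stored word extends.
Those words: "errai", "errdwj", "errg", "errz"
Leaf count: 4

4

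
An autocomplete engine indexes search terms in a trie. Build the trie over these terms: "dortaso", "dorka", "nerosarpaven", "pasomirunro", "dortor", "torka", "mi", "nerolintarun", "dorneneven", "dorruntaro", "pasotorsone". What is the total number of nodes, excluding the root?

70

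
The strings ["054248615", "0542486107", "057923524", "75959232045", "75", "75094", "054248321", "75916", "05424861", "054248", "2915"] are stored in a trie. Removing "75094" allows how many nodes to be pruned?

A node on "75094"'s path can go only if nothing else ends at it or branches off below it.
The suffix "094" (3 nodes) is used only by "75094"; the node for "75" still has the child "9", so pruning stops there.
Nodes removed: 3

3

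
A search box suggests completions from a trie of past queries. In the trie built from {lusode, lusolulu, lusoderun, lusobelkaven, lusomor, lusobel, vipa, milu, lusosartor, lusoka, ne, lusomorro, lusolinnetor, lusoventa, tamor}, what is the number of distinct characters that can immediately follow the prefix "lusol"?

The children of the "lusol" node are the distinct next characters among strings starting with "lusol".
Characters that immediately follow "lusol" among the stored strings: {i, u}.
That node has 2 child edges.

2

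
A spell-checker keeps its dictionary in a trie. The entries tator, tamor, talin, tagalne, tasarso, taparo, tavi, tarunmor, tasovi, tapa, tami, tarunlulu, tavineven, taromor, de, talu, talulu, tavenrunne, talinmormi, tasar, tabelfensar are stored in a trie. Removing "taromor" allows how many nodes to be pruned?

After clearing the end-marker at "taromor", prune upward until reaching a node still needed by another word.
The suffix "omor" (4 nodes) is used only by "taromor"; the node for "tar" still has the child "u", so pruning stops there.
Nodes removed: 4

4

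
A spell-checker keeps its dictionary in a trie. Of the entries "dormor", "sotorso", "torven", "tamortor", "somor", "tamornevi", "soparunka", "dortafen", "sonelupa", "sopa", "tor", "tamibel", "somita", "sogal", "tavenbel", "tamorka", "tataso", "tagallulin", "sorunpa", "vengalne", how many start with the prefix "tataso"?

1

Walk to "tataso"; the words in its subtree are exactly those with that prefix.
Words under "tataso": tataso
Count: 1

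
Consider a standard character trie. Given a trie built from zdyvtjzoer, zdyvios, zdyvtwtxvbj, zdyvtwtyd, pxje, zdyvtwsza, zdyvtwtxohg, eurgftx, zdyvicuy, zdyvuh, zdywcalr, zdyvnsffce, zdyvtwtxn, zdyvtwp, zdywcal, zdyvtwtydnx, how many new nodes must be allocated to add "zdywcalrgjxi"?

4

"zdywcalr" is already a path in the trie; the remaining "gjxi" must be added.
Each of the 4 remaining characters creates one node.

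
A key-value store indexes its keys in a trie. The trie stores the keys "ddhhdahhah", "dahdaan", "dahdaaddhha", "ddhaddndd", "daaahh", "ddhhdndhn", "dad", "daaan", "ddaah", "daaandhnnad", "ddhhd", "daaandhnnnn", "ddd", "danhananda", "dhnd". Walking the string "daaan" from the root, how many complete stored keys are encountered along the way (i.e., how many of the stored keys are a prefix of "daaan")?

1

Traverse "daaan" character by character; count nodes along the way that are marked as word ends.
Prefixes of the query that are stored words: "daaan"
Count: 1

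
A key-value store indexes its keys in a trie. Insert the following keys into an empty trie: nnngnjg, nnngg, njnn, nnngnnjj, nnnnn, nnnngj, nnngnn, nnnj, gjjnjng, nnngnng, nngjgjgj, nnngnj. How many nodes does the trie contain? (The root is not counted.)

33

Trie structure (* marks end of a word):
(root)
├─ g
│  └─ j
│     └─ j
│        └─ n
│           └─ j
│              └─ n
│                 └─ g *
└─ n
   ├─ j
   │  └─ n
   │     └─ n *
   └─ n
      ├─ g
      │  └─ j
      │     └─ g
      │        └─ j
      │           └─ g
      │              └─ j *
      └─ n
         ├─ g
         │  ├─ g *
         │  └─ n
         │     ├─ j *
         │     │  └─ g *
         │     └─ n *
         │        ├─ g *
         │        └─ j
         │           └─ j *
         ├─ j *
         └─ n
            ├─ g
            │  └─ j *
            └─ n *
Counting every labelled node above: 33.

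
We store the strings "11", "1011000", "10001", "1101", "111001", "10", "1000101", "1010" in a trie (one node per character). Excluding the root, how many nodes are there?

20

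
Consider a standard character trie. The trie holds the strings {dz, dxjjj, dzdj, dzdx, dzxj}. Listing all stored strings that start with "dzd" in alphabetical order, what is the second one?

DFS of the "dzd" subtree visits, in order: "dzdj", "dzdx"
The 2nd is dzdx.

dzdx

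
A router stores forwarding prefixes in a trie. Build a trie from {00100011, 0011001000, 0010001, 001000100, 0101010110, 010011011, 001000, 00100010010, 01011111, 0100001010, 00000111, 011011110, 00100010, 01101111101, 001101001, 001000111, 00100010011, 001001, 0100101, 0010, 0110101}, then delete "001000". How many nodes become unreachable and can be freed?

Walk "001000" from the leaf back toward the root, removing each node that no remaining word uses.
Every node on "001000" is still needed (e.g. by "00100011"), so nothing is freed.
Nodes removed: 0

0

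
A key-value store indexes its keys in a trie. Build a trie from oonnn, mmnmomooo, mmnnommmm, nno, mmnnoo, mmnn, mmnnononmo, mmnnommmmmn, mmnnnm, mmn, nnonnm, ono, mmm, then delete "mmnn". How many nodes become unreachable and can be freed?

0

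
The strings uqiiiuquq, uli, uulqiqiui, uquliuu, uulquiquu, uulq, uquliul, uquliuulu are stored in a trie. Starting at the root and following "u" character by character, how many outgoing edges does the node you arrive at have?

3

The children of the "u" node are the distinct next characters among strings starting with "u".
Distinct next characters after "u": l, q, u.
That node has 3 child edges.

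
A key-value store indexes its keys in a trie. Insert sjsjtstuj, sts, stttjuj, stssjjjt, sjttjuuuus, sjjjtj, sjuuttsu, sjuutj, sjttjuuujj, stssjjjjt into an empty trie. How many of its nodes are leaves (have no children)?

A leaf is a node with no children — equivalently, the end of a word that is not a proper prefix of any other stored word.
Those words: "sjjjtj", "sjsjtstuj", "sjttjuuujj", "sjttjuuuus", "sjuutj", "sjuuttsu", "stssjjjjt", "stssjjjt", "stttjuj"
Leaf count: 9

9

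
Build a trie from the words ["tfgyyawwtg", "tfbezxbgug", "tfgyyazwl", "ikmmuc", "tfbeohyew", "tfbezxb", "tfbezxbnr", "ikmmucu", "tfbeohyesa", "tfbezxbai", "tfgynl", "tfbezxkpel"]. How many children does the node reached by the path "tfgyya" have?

Follow the path "tfgyya" to its node, then look at its outgoing edges.
Characters that immediately follow "tfgyya" among the stored strings: {w, z}.
That node has 2 child edges.

2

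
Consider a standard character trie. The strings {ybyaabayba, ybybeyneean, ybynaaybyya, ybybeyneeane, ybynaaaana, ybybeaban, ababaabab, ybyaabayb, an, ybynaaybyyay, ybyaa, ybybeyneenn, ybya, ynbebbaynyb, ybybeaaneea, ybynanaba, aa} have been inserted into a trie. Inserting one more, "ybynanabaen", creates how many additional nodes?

2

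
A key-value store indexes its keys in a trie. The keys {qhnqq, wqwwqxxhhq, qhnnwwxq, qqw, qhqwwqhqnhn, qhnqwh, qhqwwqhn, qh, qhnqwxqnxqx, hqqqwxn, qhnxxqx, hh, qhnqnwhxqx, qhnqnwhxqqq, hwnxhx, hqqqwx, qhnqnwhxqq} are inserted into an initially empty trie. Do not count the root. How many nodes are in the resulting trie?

Insert word by word; a character creates a node only if that edge doesn't already exist:
  "qhnqq" → 5 new (q, h, n, q, q)
  "wqwwqxxhhq" → 10 new (w, q, w, w, q, x, x, h, h, q)
  "qhnnwwxq" → prefix "qhn" already present; 5 new (n, w, w, x, q)
  "qqw" → prefix "q" already present; 2 new (q, w)
  "qhqwwqhqnhn" → prefix "qh" already present; 9 new (q, w, w, q, h, q, n, h, n)
  "qhnqwh" → prefix "qhnq" already present; 2 new (w, h)
  "qhqwwqhn" → prefix "qhqwwqh" already present; 1 new (n)
  "qh" → prefix "qh" already present; 0 new (none)
  "qhnqwxqnxqx" → prefix "qhnqw" already present; 6 new (x, q, n, x, q, x)
  "hqqqwxn" → 7 new (h, q, q, q, w, x, n)
  "qhnxxqx" → prefix "qhn" already present; 4 new (x, x, q, x)
  "hh" → prefix "h" already present; 1 new (h)
  "qhnqnwhxqx" → prefix "qhnq" already present; 6 new (n, w, h, x, q, x)
  "qhnqnwhxqqq" → prefix "qhnqnwhxq" already present; 2 new (q, q)
  "hwnxhx" → prefix "h" already present; 5 new (w, n, x, h, x)
  "hqqqwx" → prefix "hqqqwx" already present; 0 new (none)
  "qhnqnwhxqq" → prefix "qhnqnwhxqq" already present; 0 new (none)
Total nodes = 5 + 10 + 5 + 2 + 9 + 2 + 1 + 0 + 6 + 7 + 4 + 1 + 6 + 2 + 5 + 0 + 0 = 65

65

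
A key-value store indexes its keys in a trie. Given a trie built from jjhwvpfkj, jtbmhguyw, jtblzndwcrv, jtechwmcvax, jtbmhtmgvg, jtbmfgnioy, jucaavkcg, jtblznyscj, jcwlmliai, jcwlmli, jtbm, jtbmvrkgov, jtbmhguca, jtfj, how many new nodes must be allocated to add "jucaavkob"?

2

Walking "jucaavkob" from the root, the first 7 characters ("jucaavk") follow existing edges; "o" is the first miss.
So 9 − 7 = 2 new nodes.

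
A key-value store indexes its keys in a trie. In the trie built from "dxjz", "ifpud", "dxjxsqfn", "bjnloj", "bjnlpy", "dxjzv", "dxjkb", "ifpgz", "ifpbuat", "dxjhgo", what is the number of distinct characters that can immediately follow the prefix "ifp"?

Follow the path "ifp" to its node, then look at its outgoing edges.
Characters that immediately follow "ifp" among the stored strings: {b, g, u}.
That node has 3 child edges.

3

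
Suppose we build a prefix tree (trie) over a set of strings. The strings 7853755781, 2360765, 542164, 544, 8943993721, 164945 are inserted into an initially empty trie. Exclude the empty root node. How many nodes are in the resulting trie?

Insert word by word; a character creates a node only if that edge doesn't already exist:
  "7853755781" → 10 new (7, 8, 5, 3, 7, 5, 5, 7, 8, 1)
  "2360765" → 7 new (2, 3, 6, 0, 7, 6, 5)
  "542164" → 6 new (5, 4, 2, 1, 6, 4)
  "544" → prefix "54" already present; 1 new (4)
  "8943993721" → 10 new (8, 9, 4, 3, 9, 9, 3, 7, 2, 1)
  "164945" → 6 new (1, 6, 4, 9, 4, 5)
Total nodes = 10 + 7 + 6 + 1 + 10 + 6 = 40

40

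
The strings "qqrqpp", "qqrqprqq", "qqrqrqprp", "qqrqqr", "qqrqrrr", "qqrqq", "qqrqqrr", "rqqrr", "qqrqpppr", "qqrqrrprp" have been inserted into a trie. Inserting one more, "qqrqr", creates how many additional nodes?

"qqrqr" is already a full path in the trie; only an end-marker is added.
No new nodes are needed: 0.

0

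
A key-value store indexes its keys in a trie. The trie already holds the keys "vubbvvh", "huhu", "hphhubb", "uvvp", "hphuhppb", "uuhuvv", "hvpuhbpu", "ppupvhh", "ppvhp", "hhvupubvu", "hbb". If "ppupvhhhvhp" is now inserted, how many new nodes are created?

"ppupvhh" is already a path in the trie; the remaining "hvhp" must be added.
So 11 − 7 = 4 new nodes.

4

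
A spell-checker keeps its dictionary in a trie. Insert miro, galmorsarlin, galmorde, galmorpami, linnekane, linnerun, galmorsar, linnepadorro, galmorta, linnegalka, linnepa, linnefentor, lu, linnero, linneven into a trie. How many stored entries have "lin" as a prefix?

8

Walk to "lin"; the words in its subtree are exactly those with that prefix.
Matches: "linnefentor", "linnegalka", "linnekane", "linnepa", "linnepadorro", "linnero", "linnerun", "linneven"
Count: 8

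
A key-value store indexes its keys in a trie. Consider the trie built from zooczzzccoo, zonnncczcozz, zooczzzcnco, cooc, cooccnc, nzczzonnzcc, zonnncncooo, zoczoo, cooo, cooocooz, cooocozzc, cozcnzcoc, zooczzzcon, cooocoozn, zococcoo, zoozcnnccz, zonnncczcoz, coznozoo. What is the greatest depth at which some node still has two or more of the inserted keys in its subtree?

Look for the deepest trie node that still has at least two words in its subtree.
e.g. "zonnncczcoz" and "zonnncczcozz" share the prefix "zonnncczcoz" of length 11; no pair shares a longer one.
Longest shared-prefix length: 11

11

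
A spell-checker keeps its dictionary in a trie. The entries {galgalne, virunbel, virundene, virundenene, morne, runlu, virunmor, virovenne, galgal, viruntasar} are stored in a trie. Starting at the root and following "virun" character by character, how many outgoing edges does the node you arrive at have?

Walk "virun" from the root, arriving at one node.
Distinct next characters after "virun": b, d, m, t.
That node has 4 child edges.

4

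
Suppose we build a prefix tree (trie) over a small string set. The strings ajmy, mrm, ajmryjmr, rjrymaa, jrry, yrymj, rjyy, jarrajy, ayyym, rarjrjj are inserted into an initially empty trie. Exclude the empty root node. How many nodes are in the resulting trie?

46

Trace insertions, counting only characters that open a new branch:
  "ajmy" → 4 new (a, j, m, y)
  "mrm" → 3 new (m, r, m)
  "ajmryjmr" → prefix "ajm" already present; 5 new (r, y, j, m, r)
  "rjrymaa" → 7 new (r, j, r, y, m, a, a)
  "jrry" → 4 new (j, r, r, y)
  "yrymj" → 5 new (y, r, y, m, j)
  "rjyy" → prefix "rj" already present; 2 new (y, y)
  "jarrajy" → prefix "j" already present; 6 new (a, r, r, a, j, y)
  "ayyym" → prefix "a" already present; 4 new (y, y, y, m)
  "rarjrjj" → prefix "r" already present; 6 new (a, r, j, r, j, j)
Total nodes = 4 + 3 + 5 + 7 + 4 + 5 + 2 + 6 + 4 + 6 = 46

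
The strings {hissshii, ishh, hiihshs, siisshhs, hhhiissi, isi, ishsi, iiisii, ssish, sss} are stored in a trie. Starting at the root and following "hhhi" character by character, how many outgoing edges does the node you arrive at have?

Walk "hhhi" from the root, arriving at one node.
Distinct next characters after "hhhi": i.
That node has 1 child edge.

1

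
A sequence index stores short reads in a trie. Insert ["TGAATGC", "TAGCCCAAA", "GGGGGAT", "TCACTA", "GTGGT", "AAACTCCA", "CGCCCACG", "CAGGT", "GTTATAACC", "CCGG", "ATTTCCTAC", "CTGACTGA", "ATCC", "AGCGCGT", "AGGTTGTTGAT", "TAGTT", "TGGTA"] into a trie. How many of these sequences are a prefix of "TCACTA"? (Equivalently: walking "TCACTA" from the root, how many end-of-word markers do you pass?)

1

Walk "TCACTA" from the root; an end-of-word marker is hit whenever a stored word is a prefix of "TCACTA".
Prefixes of the query that are stored words: "TCACTA"
Count: 1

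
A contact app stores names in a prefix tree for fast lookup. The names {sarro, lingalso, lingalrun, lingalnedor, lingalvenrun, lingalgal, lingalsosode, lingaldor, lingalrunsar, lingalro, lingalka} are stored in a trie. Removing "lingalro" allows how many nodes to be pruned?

1

A node on "lingalro"'s path can go only if nothing else ends at it or branches off below it.
The suffix "o" (1 node) is used only by "lingalro"; the node for "lingalr" still has the child "u", so pruning stops there.
Nodes removed: 1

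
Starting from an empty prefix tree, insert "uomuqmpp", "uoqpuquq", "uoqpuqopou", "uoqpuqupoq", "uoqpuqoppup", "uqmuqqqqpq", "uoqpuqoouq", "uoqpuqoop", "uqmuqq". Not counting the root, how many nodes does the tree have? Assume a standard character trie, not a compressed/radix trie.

Trace insertions, counting only characters that open a new branch:
  "uomuqmpp" → 8 new (u, o, m, u, q, m, p, p)
  "uoqpuquq" → prefix "uo" already present; 6 new (q, p, u, q, u, q)
  "uoqpuqopou" → prefix "uoqpuq" already present; 4 new (o, p, o, u)
  "uoqpuqupoq" → prefix "uoqpuqu" already present; 3 new (p, o, q)
  "uoqpuqoppup" → prefix "uoqpuqop" already present; 3 new (p, u, p)
  "uqmuqqqqpq" → prefix "u" already present; 9 new (q, m, u, q, q, q, q, p, q)
  "uoqpuqoouq" → prefix "uoqpuqo" already present; 3 new (o, u, q)
  "uoqpuqoop" → prefix "uoqpuqoo" already present; 1 new (p)
  "uqmuqq" → prefix "uqmuqq" already present; 0 new (none)
Total nodes = 8 + 6 + 4 + 3 + 3 + 9 + 3 + 1 + 0 = 37

37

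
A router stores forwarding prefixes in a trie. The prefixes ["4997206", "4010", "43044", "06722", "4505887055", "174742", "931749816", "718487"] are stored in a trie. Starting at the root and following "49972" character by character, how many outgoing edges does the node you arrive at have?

1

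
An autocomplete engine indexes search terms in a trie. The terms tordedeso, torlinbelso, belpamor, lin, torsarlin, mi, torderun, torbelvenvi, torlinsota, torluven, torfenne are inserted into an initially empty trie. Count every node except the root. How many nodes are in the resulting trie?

Count nodes per top-level branch (shared prefixes stored once):
  'b'-branch (belpamor): 8 nodes
  'l'-branch (lin): 3 nodes
  'm'-branch (mi): 2 nodes
  't'-branch (torbelvenvi, tordedeso, torderun, torfenne, torlinbelso, torlinsota, torluven, torsarlin): 47 nodes
Sum: 60

60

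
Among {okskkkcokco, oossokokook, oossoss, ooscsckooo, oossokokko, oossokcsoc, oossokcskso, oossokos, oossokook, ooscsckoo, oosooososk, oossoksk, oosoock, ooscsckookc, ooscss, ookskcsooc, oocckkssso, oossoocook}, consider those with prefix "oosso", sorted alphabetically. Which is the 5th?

Words with prefix "oosso", in lexicographic order: "oossokcskso", "oossokcsoc", "oossokokko", "oossokokook", "oossokook", "oossokos", "oossoksk", "oossoocook", "oossoss"
Position 5: oossokook

oossokook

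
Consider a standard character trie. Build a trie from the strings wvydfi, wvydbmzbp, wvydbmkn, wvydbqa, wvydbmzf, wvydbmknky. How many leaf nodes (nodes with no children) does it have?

A leaf is a node with no children — equivalently, the end of a word that is not a proper prefix of any other stored word.
Those words: "wvydbmknky", "wvydbmzbp", "wvydbmzf", "wvydbqa", "wvydfi"
Leaf count: 5

5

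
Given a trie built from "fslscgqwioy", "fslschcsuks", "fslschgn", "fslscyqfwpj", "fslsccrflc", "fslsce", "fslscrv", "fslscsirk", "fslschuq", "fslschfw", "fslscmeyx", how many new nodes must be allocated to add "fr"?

"f" is already a path in the trie; the remaining "r" must be added.
Each of the 1 remaining characters creates one node.

1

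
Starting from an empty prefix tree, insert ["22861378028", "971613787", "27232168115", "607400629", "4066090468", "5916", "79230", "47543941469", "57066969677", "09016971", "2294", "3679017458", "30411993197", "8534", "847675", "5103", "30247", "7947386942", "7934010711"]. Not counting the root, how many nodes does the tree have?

For each word, the new-node count is its length minus the longest prefix already in the trie:
  "22861378028" → 11 new (2, 2, 8, 6, 1, 3, 7, 8, 0, 2, 8)
  "971613787" → 9 new (9, 7, 1, 6, 1, 3, 7, 8, 7)
  "27232168115" → prefix "2" already present; 10 new (7, 2, 3, 2, 1, 6, 8, 1, 1, 5)
  "607400629" → 9 new (6, 0, 7, 4, 0, 0, 6, 2, 9)
  "4066090468" → 10 new (4, 0, 6, 6, 0, 9, 0, 4, 6, 8)
  "5916" → 4 new (5, 9, 1, 6)
  "79230" → 5 new (7, 9, 2, 3, 0)
  "47543941469" → prefix "4" already present; 10 new (7, 5, 4, 3, 9, 4, 1, 4, 6, 9)
  "57066969677" → prefix "5" already present; 10 new (7, 0, 6, 6, 9, 6, 9, 6, 7, 7)
  "09016971" → 8 new (0, 9, 0, 1, 6, 9, 7, 1)
  "2294" → prefix "22" already present; 2 new (9, 4)
  "3679017458" → 10 new (3, 6, 7, 9, 0, 1, 7, 4, 5, 8)
  "30411993197" → prefix "3" already present; 10 new (0, 4, 1, 1, 9, 9, 3, 1, 9, 7)
  "8534" → 4 new (8, 5, 3, 4)
  "847675" → prefix "8" already present; 5 new (4, 7, 6, 7, 5)
  "5103" → prefix "5" already present; 3 new (1, 0, 3)
  "30247" → prefix "30" already present; 3 new (2, 4, 7)
  "7947386942" → prefix "79" already present; 8 new (4, 7, 3, 8, 6, 9, 4, 2)
  "7934010711" → prefix "79" already present; 8 new (3, 4, 0, 1, 0, 7, 1, 1)
Total nodes = 11 + 9 + 10 + 9 + 10 + 4 + 5 + 10 + 10 + 8 + 2 + 10 + 10 + 4 + 5 + 3 + 3 + 8 + 8 = 139

139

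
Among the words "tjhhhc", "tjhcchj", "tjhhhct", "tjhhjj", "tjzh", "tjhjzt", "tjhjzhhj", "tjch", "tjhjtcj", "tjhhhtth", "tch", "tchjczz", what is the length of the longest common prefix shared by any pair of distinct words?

Equivalently: take the maximum, over all pairs, of their longest common prefix length.
e.g. "tjhhhc" and "tjhhhct" share the prefix "tjhhhc" of length 6; no pair shares a longer one.
Longest shared-prefix length: 6

6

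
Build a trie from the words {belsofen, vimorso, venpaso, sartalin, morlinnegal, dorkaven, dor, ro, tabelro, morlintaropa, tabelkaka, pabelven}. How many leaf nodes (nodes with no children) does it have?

11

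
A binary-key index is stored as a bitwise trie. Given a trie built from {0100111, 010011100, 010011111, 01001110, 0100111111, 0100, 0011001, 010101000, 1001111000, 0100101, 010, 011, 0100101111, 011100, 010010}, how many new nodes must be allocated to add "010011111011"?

Walking "010011111011" from the root, the first 9 characters ("010011111") follow existing edges; "0" is the first miss.
So 12 − 9 = 3 new nodes.

3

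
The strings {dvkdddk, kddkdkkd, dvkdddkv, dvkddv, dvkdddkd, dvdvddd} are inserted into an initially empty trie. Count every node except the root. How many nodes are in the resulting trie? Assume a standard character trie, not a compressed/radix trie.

For each word, the new-node count is its length minus the longest prefix already in the trie:
  "dvkdddk" → 7 new (d, v, k, d, d, d, k)
  "kddkdkkd" → 8 new (k, d, d, k, d, k, k, d)
  "dvkdddkv" → prefix "dvkdddk" already present; 1 new (v)
  "dvkddv" → prefix "dvkdd" already present; 1 new (v)
  "dvkdddkd" → prefix "dvkdddk" already present; 1 new (d)
  "dvdvddd" → prefix "dv" already present; 5 new (d, v, d, d, d)
Total nodes = 7 + 8 + 1 + 1 + 1 + 5 = 23

23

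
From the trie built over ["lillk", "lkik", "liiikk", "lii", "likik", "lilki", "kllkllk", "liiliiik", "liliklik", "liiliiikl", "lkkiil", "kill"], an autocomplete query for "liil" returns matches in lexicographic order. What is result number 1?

DFS of the "liil" subtree visits, in order: "liiliiik", "liiliiikl"
Position 1: liiliiik

liiliiik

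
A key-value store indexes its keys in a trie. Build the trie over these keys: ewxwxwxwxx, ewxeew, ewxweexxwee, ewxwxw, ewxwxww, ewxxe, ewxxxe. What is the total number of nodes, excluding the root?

For each word, the new-node count is its length minus the longest prefix already in the trie:
  "ewxwxwxwxx" → 10 new (e, w, x, w, x, w, x, w, x, x)
  "ewxeew" → prefix "ewx" already present; 3 new (e, e, w)
  "ewxweexxwee" → prefix "ewxw" already present; 7 new (e, e, x, x, w, e, e)
  "ewxwxw" → prefix "ewxwxw" already present; 0 new (none)
  "ewxwxww" → prefix "ewxwxw" already present; 1 new (w)
  "ewxxe" → prefix "ewx" already present; 2 new (x, e)
  "ewxxxe" → prefix "ewxx" already present; 2 new (x, e)
Total nodes = 10 + 3 + 7 + 0 + 1 + 2 + 2 = 25

25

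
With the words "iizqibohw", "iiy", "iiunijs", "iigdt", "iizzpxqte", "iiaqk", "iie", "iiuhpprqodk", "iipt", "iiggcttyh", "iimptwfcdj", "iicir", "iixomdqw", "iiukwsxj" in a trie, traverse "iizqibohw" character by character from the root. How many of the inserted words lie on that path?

Traverse "iizqibohw" character by character; count nodes along the way that are marked as word ends.
Prefixes of the query that are stored words: "iizqibohw"
Count: 1

1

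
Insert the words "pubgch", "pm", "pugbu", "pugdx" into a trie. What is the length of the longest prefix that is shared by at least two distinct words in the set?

3

The deepest shared node is where two words last agree before diverging.
e.g. "pugbu" and "pugdx" share the prefix "pug" of length 3; no pair shares a longer one.
Longest shared-prefix length: 3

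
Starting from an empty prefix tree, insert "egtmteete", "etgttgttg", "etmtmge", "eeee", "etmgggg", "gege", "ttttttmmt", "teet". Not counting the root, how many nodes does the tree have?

Insert word by word; a character creates a node only if that edge doesn't already exist:
  "egtmteete" → 9 new (e, g, t, m, t, e, e, t, e)
  "etgttgttg" → prefix "e" already present; 8 new (t, g, t, t, g, t, t, g)
  "etmtmge" → prefix "et" already present; 5 new (m, t, m, g, e)
  "eeee" → prefix "e" already present; 3 new (e, e, e)
  "etmgggg" → prefix "etm" already present; 4 new (g, g, g, g)
  "gege" → 4 new (g, e, g, e)
  "ttttttmmt" → 9 new (t, t, t, t, t, t, m, m, t)
  "teet" → prefix "t" already present; 3 new (e, e, t)
Total nodes = 9 + 8 + 5 + 3 + 4 + 4 + 9 + 3 = 45

45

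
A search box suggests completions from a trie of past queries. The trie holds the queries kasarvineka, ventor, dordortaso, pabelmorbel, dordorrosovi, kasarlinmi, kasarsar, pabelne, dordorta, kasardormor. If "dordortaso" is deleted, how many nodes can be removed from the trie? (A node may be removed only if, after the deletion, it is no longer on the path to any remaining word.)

After clearing the end-marker at "dordortaso", prune upward until reaching a node still needed by another word.
The suffix "so" (2 nodes) is used only by "dordortaso"; "dordorta" is itself a stored word, so pruning stops there.
Nodes removed: 2

2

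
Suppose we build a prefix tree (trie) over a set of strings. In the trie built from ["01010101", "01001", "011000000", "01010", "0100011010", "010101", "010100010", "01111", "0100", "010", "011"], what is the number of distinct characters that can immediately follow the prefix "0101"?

1

Walk "0101" from the root, arriving at one node.
Characters that immediately follow "0101" among the stored strings: {0}.
That node has 1 child edge.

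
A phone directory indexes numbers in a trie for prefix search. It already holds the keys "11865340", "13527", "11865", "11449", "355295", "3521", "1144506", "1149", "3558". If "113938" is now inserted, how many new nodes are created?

4

"11" is already a path in the trie; the remaining "3938" must be added.
So 6 − 2 = 4 new nodes.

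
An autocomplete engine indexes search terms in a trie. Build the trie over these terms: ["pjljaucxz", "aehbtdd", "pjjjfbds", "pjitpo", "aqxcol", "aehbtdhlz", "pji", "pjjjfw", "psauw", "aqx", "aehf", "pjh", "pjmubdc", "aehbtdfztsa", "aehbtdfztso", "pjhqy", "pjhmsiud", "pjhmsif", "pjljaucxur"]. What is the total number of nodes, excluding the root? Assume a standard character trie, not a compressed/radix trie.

Insert word by word; a character creates a node only if that edge doesn't already exist:
  "pjljaucxz" → 9 new (p, j, l, j, a, u, c, x, z)
  "aehbtdd" → 7 new (a, e, h, b, t, d, d)
  "pjjjfbds" → prefix "pj" already present; 6 new (j, j, f, b, d, s)
  "pjitpo" → prefix "pj" already present; 4 new (i, t, p, o)
  "aqxcol" → prefix "a" already present; 5 new (q, x, c, o, l)
  "aehbtdhlz" → prefix "aehbtd" already present; 3 new (h, l, z)
  "pji" → prefix "pji" already present; 0 new (none)
  "pjjjfw" → prefix "pjjjf" already present; 1 new (w)
  "psauw" → prefix "p" already present; 4 new (s, a, u, w)
  "aqx" → prefix "aqx" already present; 0 new (none)
  "aehf" → prefix "aeh" already present; 1 new (f)
  "pjh" → prefix "pj" already present; 1 new (h)
  "pjmubdc" → prefix "pj" already present; 5 new (m, u, b, d, c)
  "aehbtdfztsa" → prefix "aehbtd" already present; 5 new (f, z, t, s, a)
  "aehbtdfztso" → prefix "aehbtdfzts" already present; 1 new (o)
  "pjhqy" → prefix "pjh" already present; 2 new (q, y)
  "pjhmsiud" → prefix "pjh" already present; 5 new (m, s, i, u, d)
  "pjhmsif" → prefix "pjhmsi" already present; 1 new (f)
  "pjljaucxur" → prefix "pjljaucx" already present; 2 new (u, r)
Total nodes = 9 + 7 + 6 + 4 + 5 + 3 + 0 + 1 + 4 + 0 + 1 + 1 + 5 + 5 + 1 + 2 + 5 + 1 + 2 = 62

62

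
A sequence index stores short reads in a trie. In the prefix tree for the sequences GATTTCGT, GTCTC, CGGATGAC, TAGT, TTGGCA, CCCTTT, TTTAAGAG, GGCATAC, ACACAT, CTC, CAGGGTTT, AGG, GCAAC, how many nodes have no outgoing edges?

13

A leaf is a node with no children — equivalently, the end of a word that is not a proper prefix of any other stored word.
Those words: "ACACAT", "AGG", "CAGGGTTT", "CCCTTT", "CGGATGAC", "CTC", "GATTTCGT", "GCAAC", "GGCATAC", "GTCTC", "TAGT", "TTGGCA", "TTTAAGAG"
Leaf count: 13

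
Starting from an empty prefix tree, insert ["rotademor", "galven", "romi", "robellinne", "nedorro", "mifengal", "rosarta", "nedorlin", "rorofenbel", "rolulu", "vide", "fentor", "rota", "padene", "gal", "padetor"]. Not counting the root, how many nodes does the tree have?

Insert word by word; a character creates a node only if that edge doesn't already exist:
  "rotademor" → 9 new (r, o, t, a, d, e, m, o, r)
  "galven" → 6 new (g, a, l, v, e, n)
  "romi" → prefix "ro" already present; 2 new (m, i)
  "robellinne" → prefix "ro" already present; 8 new (b, e, l, l, i, n, n, e)
  "nedorro" → 7 new (n, e, d, o, r, r, o)
  "mifengal" → 8 new (m, i, f, e, n, g, a, l)
  "rosarta" → prefix "ro" already present; 5 new (s, a, r, t, a)
  "nedorlin" → prefix "nedor" already present; 3 new (l, i, n)
  "rorofenbel" → prefix "ro" already present; 8 new (r, o, f, e, n, b, e, l)
  "rolulu" → prefix "ro" already present; 4 new (l, u, l, u)
  "vide" → 4 new (v, i, d, e)
  "fentor" → 6 new (f, e, n, t, o, r)
  "rota" → prefix "rota" already present; 0 new (none)
  "padene" → 6 new (p, a, d, e, n, e)
  "gal" → prefix "gal" already present; 0 new (none)
  "padetor" → prefix "pade" already present; 3 new (t, o, r)
Total nodes = 9 + 6 + 2 + 8 + 7 + 8 + 5 + 3 + 8 + 4 + 4 + 6 + 0 + 6 + 0 + 3 = 79

79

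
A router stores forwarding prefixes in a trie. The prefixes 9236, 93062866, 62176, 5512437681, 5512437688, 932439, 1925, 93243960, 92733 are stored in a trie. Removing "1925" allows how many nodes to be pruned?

4

A node on "1925"'s path can go only if nothing else ends at it or branches off below it.
No other word shares any prefix with "1925", so all 4 of its nodes go.
Nodes removed: 4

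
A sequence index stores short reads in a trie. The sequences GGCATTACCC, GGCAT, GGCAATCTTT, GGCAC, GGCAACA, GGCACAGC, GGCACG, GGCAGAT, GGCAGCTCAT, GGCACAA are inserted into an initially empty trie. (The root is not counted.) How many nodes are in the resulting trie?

32

Insert word by word; a character creates a node only if that edge doesn't already exist:
  "GGCATTACCC" → 10 new (G, G, C, A, T, T, A, C, C, C)
  "GGCAT" → prefix "GGCAT" already present; 0 new (none)
  "GGCAATCTTT" → prefix "GGCA" already present; 6 new (A, T, C, T, T, T)
  "GGCAC" → prefix "GGCA" already present; 1 new (C)
  "GGCAACA" → prefix "GGCAA" already present; 2 new (C, A)
  "GGCACAGC" → prefix "GGCAC" already present; 3 new (A, G, C)
  "GGCACG" → prefix "GGCAC" already present; 1 new (G)
  "GGCAGAT" → prefix "GGCA" already present; 3 new (G, A, T)
  "GGCAGCTCAT" → prefix "GGCAG" already present; 5 new (C, T, C, A, T)
  "GGCACAA" → prefix "GGCACA" already present; 1 new (A)
Total nodes = 10 + 0 + 6 + 1 + 2 + 3 + 1 + 3 + 5 + 1 = 32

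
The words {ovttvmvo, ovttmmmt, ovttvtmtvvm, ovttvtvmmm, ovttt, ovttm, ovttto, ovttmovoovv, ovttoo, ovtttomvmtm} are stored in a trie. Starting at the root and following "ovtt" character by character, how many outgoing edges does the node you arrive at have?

4

Follow the path "ovtt" to its node, then look at its outgoing edges.
Characters that immediately follow "ovtt" among the stored strings: {m, o, t, v}.
That node has 4 child edges.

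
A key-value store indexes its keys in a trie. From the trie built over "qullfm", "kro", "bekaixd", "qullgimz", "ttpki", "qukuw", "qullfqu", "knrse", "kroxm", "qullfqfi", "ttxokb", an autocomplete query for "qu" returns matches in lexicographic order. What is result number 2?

Filter for "qu…" and sort: "qukuw", "qullfm", "qullfqfi", "qullfqu", "qullgimz"
The 2nd is qullfm.

qullfm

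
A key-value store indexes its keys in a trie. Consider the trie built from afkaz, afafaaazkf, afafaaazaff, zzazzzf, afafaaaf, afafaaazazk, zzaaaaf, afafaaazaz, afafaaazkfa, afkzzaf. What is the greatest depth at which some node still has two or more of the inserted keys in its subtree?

10

Equivalently: take the maximum, over all pairs, of their longest common prefix length.
e.g. "afafaaazaz" and "afafaaazazk" share the prefix "afafaaazaz" of length 10; no pair shares a longer one.
Longest shared-prefix length: 10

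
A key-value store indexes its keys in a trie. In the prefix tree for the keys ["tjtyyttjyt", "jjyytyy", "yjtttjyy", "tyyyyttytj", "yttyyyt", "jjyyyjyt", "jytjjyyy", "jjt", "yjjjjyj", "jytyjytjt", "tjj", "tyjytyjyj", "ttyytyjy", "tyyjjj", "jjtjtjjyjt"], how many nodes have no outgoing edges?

14

Leaves are exactly the stored words that no other stored word extends.
Those words: "jjtjtjjyjt", "jjyytyy", "jjyyyjyt", "jytjjyyy", "jytyjytjt", "tjj", "tjtyyttjyt", "ttyytyjy", "tyjytyjyj", "tyyjjj", "tyyyyttytj", "yjjjjyj", "yjtttjyy", "yttyyyt"
Leaf count: 14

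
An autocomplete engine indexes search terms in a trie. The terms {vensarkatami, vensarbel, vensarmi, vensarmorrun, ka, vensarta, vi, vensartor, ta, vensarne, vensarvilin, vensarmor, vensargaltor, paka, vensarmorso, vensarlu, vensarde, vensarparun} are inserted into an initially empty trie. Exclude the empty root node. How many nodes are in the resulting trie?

Count nodes per top-level branch (shared prefixes stored once):
  'k'-branch (ka): 2 nodes
  'p'-branch (paka): 4 nodes
  't'-branch (ta): 2 nodes
  'v'-branch (vensarbel, vensarde, vensargaltor, vensarkatami, vensarlu, vensarmi, vensarmor, vensarmorrun, vensarmorso, vensarne, vensarparun, vensarta, vensartor, vensarvilin, vi): 51 nodes
Sum: 59

59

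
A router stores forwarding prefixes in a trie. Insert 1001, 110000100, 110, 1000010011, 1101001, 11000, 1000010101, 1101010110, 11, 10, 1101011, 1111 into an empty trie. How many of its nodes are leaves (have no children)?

8

Leaves are exactly the stored words that no other stored word extends.
Those words: "1000010011", "1000010101", "1001", "110000100", "1101001", "1101010110", "1101011", "1111"
Leaf count: 8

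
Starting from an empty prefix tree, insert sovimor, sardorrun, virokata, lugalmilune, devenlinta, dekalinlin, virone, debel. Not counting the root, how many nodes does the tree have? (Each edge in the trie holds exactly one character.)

Insert word by word; a character creates a node only if that edge doesn't already exist:
  "sovimor" → 7 new (s, o, v, i, m, o, r)
  "sardorrun" → prefix "s" already present; 8 new (a, r, d, o, r, r, u, n)
  "virokata" → 8 new (v, i, r, o, k, a, t, a)
  "lugalmilune" → 11 new (l, u, g, a, l, m, i, l, u, n, e)
  "devenlinta" → 10 new (d, e, v, e, n, l, i, n, t, a)
  "dekalinlin" → prefix "de" already present; 8 new (k, a, l, i, n, l, i, n)
  "virone" → prefix "viro" already present; 2 new (n, e)
  "debel" → prefix "de" already present; 3 new (b, e, l)
Total nodes = 7 + 8 + 8 + 11 + 10 + 8 + 2 + 3 = 57

57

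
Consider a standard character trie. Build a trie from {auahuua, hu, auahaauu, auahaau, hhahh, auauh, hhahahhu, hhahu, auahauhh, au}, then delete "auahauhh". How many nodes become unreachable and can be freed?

3

Walk "auahauhh" from the leaf back toward the root, removing each node that no remaining word uses.
The suffix "uhh" (3 nodes) is used only by "auahauhh"; the node for "auaha" still has the child "a", so pruning stops there.
Nodes removed: 3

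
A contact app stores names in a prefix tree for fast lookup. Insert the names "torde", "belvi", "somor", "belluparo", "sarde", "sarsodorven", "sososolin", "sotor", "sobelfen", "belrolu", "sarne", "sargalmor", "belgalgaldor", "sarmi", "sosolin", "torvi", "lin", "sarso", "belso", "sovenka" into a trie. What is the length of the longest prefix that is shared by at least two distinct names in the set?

Equivalently: take the maximum, over all pairs, of their longest common prefix length.
e.g. "sarso" and "sarsodorven" share the prefix "sarso" of length 5; no pair shares a longer one.
Longest shared-prefix length: 5

5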